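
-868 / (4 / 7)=-1519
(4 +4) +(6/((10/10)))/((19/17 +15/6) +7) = 8.57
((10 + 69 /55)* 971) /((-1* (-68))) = 601049/3740 = 160.71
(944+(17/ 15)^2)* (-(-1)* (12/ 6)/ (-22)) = -212689/2475 = -85.93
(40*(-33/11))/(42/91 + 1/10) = -15600/73 = -213.70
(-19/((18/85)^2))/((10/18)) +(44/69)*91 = -583417/828 = -704.61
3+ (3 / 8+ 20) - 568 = -544.62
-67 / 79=-0.85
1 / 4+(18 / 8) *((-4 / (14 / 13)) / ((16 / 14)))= -113/16 = -7.06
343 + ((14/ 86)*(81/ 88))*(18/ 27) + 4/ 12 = 1949327/5676 = 343.43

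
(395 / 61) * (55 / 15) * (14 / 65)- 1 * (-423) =1018483/2379 = 428.11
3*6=18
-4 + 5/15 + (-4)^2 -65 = -158/3 = -52.67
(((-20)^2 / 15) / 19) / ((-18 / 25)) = -1000/513 = -1.95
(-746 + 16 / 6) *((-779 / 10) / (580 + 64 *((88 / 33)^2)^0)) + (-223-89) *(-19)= 11626613/1932 = 6017.92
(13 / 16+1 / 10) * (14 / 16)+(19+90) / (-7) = -14.77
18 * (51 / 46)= 459/23 = 19.96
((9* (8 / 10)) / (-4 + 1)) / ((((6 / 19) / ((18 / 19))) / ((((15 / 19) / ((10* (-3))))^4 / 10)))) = -9/26064200 = 0.00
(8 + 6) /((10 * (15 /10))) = 14/15 = 0.93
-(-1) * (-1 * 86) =-86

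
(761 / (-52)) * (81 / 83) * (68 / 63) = -116433/7553 = -15.42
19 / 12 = 1.58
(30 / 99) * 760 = 7600/33 = 230.30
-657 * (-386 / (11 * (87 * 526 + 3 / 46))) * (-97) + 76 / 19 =-115438856/2572845 = -44.87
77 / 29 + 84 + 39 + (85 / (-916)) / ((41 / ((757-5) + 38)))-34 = 48938249/544562 = 89.87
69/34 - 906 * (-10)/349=27.99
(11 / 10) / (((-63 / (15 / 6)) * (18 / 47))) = -517/4536 = -0.11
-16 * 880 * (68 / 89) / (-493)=56320/2581 = 21.82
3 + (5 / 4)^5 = 6197/1024 = 6.05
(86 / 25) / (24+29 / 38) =3268/23525 = 0.14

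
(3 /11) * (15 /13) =45/143 = 0.31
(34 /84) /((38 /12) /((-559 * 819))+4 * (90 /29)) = 32243679/988892809 = 0.03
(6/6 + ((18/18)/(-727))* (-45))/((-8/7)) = -1351/1454 = -0.93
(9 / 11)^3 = 729/1331 = 0.55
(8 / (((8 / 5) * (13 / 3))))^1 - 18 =-219/13 = -16.85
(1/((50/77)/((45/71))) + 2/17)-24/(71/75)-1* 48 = -872159/12070 = -72.26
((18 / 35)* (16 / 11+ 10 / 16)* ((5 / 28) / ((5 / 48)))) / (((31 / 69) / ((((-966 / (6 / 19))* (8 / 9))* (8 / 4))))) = -264863952/11935 = -22192.20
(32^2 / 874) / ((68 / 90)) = 1.55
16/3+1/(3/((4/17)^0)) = 17/3 = 5.67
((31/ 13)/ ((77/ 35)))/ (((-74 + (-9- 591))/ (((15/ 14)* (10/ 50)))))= -465/1349348 = 0.00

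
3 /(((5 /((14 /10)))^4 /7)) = 50421/390625 = 0.13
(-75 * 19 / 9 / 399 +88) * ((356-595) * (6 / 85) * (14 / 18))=-2638082/2295 = -1149.49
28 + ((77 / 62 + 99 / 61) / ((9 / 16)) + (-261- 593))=-13971014/17019 = -820.91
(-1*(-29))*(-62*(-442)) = 794716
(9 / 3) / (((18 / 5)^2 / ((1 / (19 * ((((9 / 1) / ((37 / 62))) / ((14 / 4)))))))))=6475/2290032 = 0.00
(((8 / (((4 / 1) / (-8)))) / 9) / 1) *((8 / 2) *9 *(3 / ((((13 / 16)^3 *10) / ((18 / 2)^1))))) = -3538944/10985 = -322.16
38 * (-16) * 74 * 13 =-584896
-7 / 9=-0.78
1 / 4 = 0.25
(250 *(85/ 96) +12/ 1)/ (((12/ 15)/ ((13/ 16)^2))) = 9464845/49152 = 192.56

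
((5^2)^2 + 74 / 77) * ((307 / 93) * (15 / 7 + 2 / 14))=236753488/50127 = 4723.07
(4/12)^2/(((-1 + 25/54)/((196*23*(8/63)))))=-10304/87 = -118.44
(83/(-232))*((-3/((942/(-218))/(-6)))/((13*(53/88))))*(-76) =-45379752/3137017 = -14.47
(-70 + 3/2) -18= -86.50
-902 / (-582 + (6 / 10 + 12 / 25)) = 22550/14523 = 1.55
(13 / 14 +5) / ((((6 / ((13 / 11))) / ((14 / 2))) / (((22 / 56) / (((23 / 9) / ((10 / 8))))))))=16185/10304 = 1.57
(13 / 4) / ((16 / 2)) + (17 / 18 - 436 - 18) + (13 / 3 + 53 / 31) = -3987301/8928 = -446.61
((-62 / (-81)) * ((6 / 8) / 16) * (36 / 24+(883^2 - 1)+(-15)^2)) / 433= 16118233/249408 = 64.63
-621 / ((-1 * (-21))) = -207/7 = -29.57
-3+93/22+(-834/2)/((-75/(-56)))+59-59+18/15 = -169913/550 = -308.93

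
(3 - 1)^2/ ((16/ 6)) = 3/2 = 1.50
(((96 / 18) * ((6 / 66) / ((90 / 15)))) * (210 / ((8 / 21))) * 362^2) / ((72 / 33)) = 2675481.67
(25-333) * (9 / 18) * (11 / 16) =-847/8 = -105.88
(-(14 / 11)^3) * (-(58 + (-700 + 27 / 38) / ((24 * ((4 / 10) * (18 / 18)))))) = -9286039/303468 = -30.60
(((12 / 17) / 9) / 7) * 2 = 8/357 = 0.02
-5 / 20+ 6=23/4 = 5.75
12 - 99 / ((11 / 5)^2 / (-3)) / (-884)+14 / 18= 1112185/87516 = 12.71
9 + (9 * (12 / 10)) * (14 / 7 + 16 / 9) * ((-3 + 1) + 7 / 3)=113/5 = 22.60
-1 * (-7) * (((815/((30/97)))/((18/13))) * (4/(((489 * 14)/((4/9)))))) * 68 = 171496/729 = 235.25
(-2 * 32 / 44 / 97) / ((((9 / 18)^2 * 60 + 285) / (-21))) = 28/26675 = 0.00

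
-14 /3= -4.67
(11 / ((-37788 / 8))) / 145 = -22/1369815 = 0.00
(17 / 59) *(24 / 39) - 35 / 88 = -14877/67496 = -0.22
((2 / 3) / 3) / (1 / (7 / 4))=7/18 = 0.39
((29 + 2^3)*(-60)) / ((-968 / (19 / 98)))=10545/23716 = 0.44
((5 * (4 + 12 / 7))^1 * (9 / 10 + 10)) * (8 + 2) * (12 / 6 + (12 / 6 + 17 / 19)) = 15243.61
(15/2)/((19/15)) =225/38 = 5.92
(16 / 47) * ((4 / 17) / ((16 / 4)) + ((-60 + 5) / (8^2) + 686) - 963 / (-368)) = 17211915/73508 = 234.15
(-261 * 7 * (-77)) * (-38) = -5345802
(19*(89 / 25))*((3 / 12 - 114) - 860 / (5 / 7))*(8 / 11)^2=-142612176/3025 = -47144.52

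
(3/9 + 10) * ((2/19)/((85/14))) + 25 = 121993/4845 = 25.18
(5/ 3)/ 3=5/9 = 0.56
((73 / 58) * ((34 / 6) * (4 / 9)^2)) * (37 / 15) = 367336/105705 = 3.48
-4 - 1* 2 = -6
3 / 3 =1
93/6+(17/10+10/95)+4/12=5027/285 = 17.64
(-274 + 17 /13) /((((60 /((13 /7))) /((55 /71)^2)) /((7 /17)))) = -2144725/1028364 = -2.09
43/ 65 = 0.66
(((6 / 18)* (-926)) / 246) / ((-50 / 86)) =2.16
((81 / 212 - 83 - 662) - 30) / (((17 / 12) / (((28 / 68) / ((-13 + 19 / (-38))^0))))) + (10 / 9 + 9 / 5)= -153180428/689265 = -222.24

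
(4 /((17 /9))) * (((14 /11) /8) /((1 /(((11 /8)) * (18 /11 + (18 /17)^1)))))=3969/3179 = 1.25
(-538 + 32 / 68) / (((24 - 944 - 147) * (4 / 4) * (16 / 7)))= 31983/145112 = 0.22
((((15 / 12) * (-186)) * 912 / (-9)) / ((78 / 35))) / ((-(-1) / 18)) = 2473800/13 = 190292.31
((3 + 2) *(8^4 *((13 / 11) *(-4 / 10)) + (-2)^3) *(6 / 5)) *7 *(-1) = 81660.22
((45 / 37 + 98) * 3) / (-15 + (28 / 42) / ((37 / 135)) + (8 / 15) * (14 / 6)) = -26.29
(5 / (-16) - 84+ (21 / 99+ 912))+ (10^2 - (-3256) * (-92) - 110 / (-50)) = -788361817/2640 = -298621.90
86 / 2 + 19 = 62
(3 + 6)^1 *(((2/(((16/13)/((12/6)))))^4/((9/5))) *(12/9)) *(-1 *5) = -714025/192 = -3718.88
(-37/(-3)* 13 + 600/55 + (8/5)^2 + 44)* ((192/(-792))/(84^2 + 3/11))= -1437496/192107025 = -0.01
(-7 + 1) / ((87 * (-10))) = 0.01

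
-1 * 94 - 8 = -102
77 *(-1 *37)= -2849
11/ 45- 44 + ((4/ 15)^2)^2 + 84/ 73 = -157432937/3695625 = -42.60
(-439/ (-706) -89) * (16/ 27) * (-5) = 2495800/9531 = 261.86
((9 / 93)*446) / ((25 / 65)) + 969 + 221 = 201844/155 = 1302.22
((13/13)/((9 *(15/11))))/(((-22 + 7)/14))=-154/2025 = -0.08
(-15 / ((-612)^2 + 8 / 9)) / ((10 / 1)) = -27/6741808 = 0.00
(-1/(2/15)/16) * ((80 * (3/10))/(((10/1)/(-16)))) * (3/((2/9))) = 243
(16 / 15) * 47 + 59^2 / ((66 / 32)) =95584/55 = 1737.89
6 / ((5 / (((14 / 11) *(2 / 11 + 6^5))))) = 11876.35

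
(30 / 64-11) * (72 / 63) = -12.04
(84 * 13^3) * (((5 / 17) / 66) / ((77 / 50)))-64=966852/2057 = 470.03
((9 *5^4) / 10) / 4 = 140.62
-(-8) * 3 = 24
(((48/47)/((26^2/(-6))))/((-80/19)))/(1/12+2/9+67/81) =27702/14575405 = 0.00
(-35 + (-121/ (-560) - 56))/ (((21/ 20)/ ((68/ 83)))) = -864263/12201 = -70.84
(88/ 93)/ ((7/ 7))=88/93 = 0.95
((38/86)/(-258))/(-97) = 19/1076118 = 0.00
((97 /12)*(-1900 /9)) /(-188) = 46075/5076 = 9.08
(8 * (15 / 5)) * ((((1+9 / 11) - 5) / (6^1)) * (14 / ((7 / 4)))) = -1120/11 = -101.82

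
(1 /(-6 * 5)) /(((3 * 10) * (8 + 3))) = -1/9900 = 0.00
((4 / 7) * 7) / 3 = 4/3 = 1.33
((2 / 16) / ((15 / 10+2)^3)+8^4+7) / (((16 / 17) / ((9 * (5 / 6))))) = 179434575/5488 = 32695.80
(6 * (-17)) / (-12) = 17/2 = 8.50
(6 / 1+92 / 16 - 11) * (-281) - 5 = -863/4 = -215.75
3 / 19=0.16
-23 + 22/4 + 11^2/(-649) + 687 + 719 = 163821/118 = 1388.31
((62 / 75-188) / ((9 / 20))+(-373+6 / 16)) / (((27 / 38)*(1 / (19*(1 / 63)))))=-307446011/918540 = -334.71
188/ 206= 94/103 = 0.91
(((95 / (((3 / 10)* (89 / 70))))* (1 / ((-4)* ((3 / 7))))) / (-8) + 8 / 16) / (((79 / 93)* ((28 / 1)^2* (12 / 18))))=3706949/88196864 = 0.04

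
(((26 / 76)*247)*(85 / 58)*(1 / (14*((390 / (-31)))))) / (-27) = 6851/263088 = 0.03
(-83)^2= 6889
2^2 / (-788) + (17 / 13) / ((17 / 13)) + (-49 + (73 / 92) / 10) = -8686059/181240 = -47.93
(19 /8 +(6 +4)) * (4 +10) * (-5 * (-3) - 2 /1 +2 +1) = 2772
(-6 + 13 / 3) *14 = -70/3 = -23.33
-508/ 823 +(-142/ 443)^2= -83099520/161512927 = -0.51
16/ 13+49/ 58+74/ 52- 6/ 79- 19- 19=-1029815/29783 = -34.58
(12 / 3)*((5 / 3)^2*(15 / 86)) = 250/129 = 1.94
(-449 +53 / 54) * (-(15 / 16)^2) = 604825/1536 = 393.77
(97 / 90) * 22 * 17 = 18139/45 = 403.09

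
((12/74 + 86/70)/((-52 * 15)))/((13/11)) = -19811/13131300 = 0.00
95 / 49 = 1.94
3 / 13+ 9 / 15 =54/65 = 0.83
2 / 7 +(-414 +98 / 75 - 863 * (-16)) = 7032686/525 = 13395.59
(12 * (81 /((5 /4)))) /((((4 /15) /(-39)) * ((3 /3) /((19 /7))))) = -308679.43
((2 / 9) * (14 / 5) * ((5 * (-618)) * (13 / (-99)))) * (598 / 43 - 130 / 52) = 4086628/1419 = 2879.94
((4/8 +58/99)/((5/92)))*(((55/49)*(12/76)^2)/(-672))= -4945/5943504 = 0.00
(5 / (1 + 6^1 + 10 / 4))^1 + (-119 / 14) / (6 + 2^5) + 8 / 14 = 465/532 = 0.87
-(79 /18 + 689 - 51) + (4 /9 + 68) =-10331/18 = -573.94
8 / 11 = 0.73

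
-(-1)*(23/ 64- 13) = -809/64 = -12.64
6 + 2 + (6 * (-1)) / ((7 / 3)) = 38/7 = 5.43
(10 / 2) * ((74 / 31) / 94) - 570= -830305/1457 = -569.87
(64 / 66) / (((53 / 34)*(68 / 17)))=272/1749 = 0.16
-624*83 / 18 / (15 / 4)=-34528/45 = -767.29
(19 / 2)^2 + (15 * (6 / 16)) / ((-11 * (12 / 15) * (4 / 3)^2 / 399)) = -299687/5632 = -53.21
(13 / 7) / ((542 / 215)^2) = 600925/2056348 = 0.29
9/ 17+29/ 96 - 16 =-24755/1632 = -15.17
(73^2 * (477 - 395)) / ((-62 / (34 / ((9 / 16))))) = -118858016/279 = -426014.39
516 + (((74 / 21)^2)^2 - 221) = 87358471/194481 = 449.19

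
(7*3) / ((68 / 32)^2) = 4.65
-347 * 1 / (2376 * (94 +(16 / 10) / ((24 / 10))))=-347/224928 = 0.00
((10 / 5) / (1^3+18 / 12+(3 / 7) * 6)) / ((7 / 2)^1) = 8/71 = 0.11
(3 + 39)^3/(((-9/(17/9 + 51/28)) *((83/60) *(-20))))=91630/83 = 1103.98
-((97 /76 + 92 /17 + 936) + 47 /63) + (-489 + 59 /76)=-1431.66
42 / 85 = 0.49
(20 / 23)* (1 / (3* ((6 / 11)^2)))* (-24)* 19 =-91960/207 = -444.25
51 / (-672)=-17/224 = -0.08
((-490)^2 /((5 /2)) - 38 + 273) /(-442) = -96275/442 = -217.82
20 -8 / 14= 136/7 = 19.43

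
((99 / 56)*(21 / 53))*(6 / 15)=297/1060 = 0.28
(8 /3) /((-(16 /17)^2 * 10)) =-289/960 = -0.30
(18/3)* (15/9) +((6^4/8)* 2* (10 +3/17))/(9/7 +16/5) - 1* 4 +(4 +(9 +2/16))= 16102917/21352 = 754.16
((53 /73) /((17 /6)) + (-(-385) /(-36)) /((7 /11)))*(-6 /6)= 739357/44676 = 16.55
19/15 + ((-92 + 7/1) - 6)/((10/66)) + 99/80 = -143543/240 = -598.10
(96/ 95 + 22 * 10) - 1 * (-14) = 22326/95 = 235.01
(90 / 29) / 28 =45/406 = 0.11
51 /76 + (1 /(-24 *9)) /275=757331/1128600 = 0.67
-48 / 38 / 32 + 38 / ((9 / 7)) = 20189/684 = 29.52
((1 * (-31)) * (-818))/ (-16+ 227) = 25358/211 = 120.18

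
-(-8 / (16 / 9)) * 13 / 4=117/8 = 14.62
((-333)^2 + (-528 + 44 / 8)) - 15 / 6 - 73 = 110291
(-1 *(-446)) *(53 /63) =23638/63 = 375.21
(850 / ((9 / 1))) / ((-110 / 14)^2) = 1666/1089 = 1.53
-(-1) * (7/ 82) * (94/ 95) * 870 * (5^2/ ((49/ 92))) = 3449.37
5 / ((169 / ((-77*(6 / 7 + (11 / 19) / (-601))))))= -3764035/1929811 = -1.95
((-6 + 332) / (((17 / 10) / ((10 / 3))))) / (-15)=-6520/153 = -42.61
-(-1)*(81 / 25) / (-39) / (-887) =27/288275 = 0.00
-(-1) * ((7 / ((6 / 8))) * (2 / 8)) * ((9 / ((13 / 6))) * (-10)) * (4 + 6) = -12600/13 = -969.23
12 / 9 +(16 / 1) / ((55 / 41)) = 2188/165 = 13.26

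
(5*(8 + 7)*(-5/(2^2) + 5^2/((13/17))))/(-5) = -24525/52 = -471.63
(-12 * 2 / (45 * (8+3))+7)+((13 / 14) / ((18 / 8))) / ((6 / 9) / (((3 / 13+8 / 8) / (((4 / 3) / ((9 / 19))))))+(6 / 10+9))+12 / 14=11665187/1486815 = 7.85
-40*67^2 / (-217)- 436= 84948/217 = 391.47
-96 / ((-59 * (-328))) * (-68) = 816/2419 = 0.34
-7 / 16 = -0.44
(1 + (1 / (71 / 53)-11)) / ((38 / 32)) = -10512/1349 = -7.79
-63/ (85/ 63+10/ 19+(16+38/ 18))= -75411/23924 = -3.15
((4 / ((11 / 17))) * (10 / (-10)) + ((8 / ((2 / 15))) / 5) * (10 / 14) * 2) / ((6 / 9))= 1266/77 = 16.44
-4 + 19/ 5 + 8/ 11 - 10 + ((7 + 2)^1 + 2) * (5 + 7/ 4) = 14251/220 = 64.78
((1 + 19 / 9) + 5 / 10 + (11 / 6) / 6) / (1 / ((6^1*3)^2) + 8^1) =1269/2593 = 0.49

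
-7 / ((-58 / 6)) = 21/29 = 0.72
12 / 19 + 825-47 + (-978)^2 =18187990/19 = 957262.63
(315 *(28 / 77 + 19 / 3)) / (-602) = -3315/946 = -3.50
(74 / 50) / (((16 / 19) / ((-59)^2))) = 2447143/400 = 6117.86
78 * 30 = 2340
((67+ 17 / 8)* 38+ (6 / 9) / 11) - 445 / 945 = 21840641/8316 = 2626.34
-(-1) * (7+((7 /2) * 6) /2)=35/2 = 17.50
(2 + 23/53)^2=16641/2809 = 5.92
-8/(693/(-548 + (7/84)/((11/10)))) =144652/22869 = 6.33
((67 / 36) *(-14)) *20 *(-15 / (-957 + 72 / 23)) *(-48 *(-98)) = -845700800/21939 = -38547.83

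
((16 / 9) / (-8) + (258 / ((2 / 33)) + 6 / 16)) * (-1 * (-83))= 25440745/72 = 353343.68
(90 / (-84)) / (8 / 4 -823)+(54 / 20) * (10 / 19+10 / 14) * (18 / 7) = 13169193/1528702 = 8.61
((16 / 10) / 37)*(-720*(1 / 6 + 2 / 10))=-2112/185 = -11.42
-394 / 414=-197/207 = -0.95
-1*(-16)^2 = -256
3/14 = 0.21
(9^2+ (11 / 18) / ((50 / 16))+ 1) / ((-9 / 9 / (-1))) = 82.20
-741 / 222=-247/74 = -3.34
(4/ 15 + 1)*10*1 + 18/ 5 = 16.27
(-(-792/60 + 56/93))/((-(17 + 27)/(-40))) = 11716/1023 = 11.45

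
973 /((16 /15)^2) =218925/256 = 855.18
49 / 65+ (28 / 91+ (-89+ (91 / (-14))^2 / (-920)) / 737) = 33167851/35258080 = 0.94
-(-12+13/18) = 203/18 = 11.28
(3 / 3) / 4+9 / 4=5/2 = 2.50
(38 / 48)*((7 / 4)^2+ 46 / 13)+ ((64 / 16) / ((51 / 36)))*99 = 24165463/84864 = 284.76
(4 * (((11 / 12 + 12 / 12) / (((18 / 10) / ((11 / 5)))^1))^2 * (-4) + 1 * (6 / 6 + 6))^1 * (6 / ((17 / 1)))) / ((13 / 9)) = -87194/5967 = -14.61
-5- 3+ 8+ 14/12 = 7/6 = 1.17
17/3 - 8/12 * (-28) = 73/3 = 24.33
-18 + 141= 123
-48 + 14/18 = -425/9 = -47.22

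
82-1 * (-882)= 964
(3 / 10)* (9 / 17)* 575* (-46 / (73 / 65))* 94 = -436345650/1241 = -351608.10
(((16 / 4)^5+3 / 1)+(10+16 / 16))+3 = 1041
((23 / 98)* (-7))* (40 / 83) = -460/581 = -0.79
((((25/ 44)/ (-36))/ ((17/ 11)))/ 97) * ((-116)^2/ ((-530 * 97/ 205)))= 862025/152595162 = 0.01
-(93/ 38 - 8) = 211/38 = 5.55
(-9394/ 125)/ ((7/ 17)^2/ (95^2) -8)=980066626/104328755 = 9.39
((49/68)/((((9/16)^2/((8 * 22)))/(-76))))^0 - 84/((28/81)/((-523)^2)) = -66467546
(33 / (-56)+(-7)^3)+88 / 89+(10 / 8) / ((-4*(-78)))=-266370161/777504 = -342.60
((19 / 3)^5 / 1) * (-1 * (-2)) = 4952198/243 = 20379.42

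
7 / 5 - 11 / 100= 129/100 = 1.29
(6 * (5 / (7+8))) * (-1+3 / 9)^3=-16/27 = -0.59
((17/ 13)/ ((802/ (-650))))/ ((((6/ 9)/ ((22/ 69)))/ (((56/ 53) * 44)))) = -11519200/488819 = -23.57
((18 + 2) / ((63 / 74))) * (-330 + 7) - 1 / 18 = -956087/126 = -7587.99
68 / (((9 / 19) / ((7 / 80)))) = 2261/180 = 12.56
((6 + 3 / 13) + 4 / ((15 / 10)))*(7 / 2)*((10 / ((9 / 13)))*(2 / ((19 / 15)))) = 121450/171 = 710.23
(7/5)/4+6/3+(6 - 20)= -233/20 = -11.65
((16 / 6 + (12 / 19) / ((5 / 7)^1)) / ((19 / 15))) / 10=506/1805 = 0.28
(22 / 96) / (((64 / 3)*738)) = 11/755712 = 0.00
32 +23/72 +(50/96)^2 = 75089/2304 = 32.59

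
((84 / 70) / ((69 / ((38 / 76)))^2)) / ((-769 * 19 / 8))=-4/115938285 = 0.00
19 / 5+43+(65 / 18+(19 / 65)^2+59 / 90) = 648353/12675 = 51.15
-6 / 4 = -3/2 = -1.50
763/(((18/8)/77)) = 235004/9 = 26111.56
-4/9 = -0.44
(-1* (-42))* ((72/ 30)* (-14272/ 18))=-79923.20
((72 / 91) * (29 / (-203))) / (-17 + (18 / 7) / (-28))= 0.01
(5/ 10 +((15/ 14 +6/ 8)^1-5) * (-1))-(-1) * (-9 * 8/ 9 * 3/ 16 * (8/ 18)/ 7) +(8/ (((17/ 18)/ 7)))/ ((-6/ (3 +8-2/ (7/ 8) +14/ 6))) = -21541/204 = -105.59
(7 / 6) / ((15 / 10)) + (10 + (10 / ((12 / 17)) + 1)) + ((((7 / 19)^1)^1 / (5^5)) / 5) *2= 138640877/5343750 = 25.94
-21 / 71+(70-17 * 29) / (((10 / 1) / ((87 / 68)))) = -2627151/48280 = -54.41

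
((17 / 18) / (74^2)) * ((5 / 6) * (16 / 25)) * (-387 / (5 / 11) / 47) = -8041/4825725 = 0.00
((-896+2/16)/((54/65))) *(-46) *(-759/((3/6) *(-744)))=903603415/8928 = 101210.06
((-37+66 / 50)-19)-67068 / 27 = -63467/25 = -2538.68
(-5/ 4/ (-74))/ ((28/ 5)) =25/8288 = 0.00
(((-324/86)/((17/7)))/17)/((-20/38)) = 10773/62135 = 0.17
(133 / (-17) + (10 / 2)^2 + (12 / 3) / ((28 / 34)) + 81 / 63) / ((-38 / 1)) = -2775/4522 = -0.61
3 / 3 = 1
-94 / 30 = -47/15 = -3.13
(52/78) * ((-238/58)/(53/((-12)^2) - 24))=11424/98687 = 0.12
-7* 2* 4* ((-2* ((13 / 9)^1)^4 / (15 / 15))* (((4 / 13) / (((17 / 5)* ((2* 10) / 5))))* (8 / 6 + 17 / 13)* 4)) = 38991680/334611 = 116.53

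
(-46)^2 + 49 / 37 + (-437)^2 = 7144194/37 = 193086.32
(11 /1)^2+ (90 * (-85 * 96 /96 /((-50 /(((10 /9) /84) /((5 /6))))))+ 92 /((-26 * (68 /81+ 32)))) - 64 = 1025657/17290 = 59.32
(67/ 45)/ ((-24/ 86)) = -2881/540 = -5.34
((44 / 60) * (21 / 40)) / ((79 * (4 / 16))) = 77/3950 = 0.02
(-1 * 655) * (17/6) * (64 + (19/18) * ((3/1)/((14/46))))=-34796875/252 = -138082.84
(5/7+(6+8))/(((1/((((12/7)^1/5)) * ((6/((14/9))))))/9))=300348/1715 = 175.13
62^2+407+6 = 4257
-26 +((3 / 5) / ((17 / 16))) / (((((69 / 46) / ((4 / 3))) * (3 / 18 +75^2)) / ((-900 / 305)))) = -910003678/34999787 = -26.00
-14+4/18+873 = 7733/9 = 859.22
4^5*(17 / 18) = 8704/9 = 967.11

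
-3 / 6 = -1/2 = -0.50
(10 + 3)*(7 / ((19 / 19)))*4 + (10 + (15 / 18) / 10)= 4489/12 = 374.08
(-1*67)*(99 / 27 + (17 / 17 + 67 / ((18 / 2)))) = -7303/9 = -811.44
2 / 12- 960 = -5759/6 = -959.83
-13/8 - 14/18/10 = -613/360 = -1.70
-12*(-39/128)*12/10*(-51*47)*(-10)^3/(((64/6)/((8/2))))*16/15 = 4206735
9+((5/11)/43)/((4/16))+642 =307943/473 = 651.04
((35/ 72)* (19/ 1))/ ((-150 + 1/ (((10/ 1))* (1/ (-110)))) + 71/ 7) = -4655/76032 = -0.06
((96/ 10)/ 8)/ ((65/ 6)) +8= 2636/325 = 8.11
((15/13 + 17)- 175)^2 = 4157521/169 = 24600.72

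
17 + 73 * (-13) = -932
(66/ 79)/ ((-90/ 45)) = -0.42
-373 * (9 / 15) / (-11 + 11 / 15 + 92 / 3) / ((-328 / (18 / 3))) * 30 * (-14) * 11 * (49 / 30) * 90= -189989415/1394 = -136290.83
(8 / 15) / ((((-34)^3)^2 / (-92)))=-23/724127070 = 0.00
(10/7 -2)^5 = -1024/16807 = -0.06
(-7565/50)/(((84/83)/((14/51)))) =-7387/180 = -41.04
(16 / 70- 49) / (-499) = 1707/17465 = 0.10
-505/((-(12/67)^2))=2266945/144 = 15742.67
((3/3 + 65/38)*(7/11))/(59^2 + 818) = 721/1796982 = 0.00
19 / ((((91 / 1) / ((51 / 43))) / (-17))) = -16473/3913 = -4.21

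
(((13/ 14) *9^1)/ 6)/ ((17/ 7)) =0.57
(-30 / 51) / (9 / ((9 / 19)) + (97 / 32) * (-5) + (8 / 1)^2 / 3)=-960/41089 = -0.02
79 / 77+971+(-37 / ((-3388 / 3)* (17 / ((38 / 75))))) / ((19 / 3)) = 699810211/719950 = 972.03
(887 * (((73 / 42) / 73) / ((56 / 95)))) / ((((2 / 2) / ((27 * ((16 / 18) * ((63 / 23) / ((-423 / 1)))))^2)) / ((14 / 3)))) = 4718840/1168561 = 4.04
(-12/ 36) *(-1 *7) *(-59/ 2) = -413/6 = -68.83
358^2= 128164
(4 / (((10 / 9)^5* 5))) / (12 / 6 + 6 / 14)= 413343/2125000 = 0.19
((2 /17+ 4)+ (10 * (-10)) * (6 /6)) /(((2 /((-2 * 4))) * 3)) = 6520/51 = 127.84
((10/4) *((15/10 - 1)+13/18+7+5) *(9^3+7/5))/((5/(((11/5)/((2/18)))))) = 2390234/25 = 95609.36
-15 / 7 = -2.14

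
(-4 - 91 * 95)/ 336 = -25.74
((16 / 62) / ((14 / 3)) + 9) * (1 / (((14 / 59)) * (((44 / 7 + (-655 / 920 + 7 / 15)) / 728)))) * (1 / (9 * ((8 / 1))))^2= 0.89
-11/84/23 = -11/1932 = -0.01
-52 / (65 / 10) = -8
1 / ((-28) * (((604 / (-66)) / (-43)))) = -1419/8456 = -0.17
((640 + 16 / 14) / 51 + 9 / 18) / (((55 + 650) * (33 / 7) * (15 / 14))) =427/116325 = 0.00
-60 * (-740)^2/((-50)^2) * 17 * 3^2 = -10053936/5 = -2010787.20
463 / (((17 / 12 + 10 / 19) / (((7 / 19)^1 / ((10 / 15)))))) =131.69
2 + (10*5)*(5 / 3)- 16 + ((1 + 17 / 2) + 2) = 485/6 = 80.83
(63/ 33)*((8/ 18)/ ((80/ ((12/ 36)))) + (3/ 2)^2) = 4.30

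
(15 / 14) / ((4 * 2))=15/112 = 0.13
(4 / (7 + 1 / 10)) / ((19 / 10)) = 400/1349 = 0.30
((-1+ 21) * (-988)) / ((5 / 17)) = -67184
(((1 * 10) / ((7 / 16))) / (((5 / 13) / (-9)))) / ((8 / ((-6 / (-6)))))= -468/7 = -66.86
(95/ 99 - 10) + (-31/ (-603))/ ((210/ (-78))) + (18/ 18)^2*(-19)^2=81704747/232155 = 351.94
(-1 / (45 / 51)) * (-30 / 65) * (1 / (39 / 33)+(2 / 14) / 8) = 10693/23660 = 0.45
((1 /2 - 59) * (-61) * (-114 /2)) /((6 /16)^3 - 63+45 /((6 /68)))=-2670336/5869 = -454.99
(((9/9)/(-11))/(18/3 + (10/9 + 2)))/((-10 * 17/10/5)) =45/15334 = 0.00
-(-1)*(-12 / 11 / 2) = -6/11 = -0.55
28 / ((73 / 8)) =224/73 = 3.07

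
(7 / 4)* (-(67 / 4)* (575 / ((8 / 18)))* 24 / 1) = -7281225/8 = -910153.12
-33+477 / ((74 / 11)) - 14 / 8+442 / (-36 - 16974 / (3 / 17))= 257409253/7120428 = 36.15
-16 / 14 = -1.14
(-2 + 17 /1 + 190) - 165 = 40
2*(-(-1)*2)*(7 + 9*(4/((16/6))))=82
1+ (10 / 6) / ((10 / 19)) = 25/6 = 4.17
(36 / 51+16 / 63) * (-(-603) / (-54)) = -34438/3213 = -10.72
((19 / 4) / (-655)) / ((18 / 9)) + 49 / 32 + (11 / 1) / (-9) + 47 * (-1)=-8808469/188640 = -46.69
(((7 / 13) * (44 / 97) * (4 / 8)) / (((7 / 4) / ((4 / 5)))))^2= 123904/39753025 = 0.00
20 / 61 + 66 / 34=2353/1037 = 2.27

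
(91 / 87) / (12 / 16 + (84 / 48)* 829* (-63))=-14/1223307 = 0.00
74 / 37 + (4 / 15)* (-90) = -22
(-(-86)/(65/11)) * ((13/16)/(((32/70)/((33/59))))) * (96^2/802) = 3933468/23659 = 166.26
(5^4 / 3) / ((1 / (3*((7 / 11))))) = 4375/11 = 397.73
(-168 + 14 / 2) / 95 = -161/95 = -1.69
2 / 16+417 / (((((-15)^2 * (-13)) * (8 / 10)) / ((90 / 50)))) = -509/2600 = -0.20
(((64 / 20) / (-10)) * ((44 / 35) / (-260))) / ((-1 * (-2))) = 44/56875 = 0.00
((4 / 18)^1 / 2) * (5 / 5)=1/9 = 0.11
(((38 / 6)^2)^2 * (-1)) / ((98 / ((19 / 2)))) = -2476099/15876 = -155.96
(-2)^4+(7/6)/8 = 775/48 = 16.15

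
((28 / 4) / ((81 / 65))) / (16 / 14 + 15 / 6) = 6370/4131 = 1.54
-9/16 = -0.56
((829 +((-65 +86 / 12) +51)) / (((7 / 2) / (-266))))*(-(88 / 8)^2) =22681934/3 = 7560644.67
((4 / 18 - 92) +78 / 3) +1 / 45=-2959/45 = -65.76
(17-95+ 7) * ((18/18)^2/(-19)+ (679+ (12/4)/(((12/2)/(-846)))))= -345273/19 = -18172.26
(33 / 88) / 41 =3/328 = 0.01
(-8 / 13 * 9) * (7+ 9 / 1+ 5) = -1512/13 = -116.31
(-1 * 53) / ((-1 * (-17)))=-53/17 = -3.12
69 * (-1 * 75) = -5175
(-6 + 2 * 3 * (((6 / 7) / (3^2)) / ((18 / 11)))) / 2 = -2.83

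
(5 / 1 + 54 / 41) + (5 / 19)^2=94524/14801 = 6.39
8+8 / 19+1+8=17.42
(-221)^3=-10793861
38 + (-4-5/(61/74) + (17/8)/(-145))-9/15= 1933147/70760 = 27.32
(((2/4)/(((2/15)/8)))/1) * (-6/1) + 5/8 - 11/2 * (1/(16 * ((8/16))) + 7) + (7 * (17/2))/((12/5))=-9301/48 = -193.77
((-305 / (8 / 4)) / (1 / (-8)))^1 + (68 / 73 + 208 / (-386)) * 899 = 22161848/14089 = 1572.99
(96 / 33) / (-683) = -32/7513 = 0.00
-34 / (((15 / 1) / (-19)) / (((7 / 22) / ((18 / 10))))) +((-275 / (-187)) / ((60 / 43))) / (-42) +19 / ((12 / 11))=7069835/282744 = 25.00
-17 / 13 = -1.31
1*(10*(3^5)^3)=143489070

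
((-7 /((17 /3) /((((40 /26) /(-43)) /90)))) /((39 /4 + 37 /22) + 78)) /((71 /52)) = 2464/612691305 = 0.00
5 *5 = 25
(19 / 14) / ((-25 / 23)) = -1.25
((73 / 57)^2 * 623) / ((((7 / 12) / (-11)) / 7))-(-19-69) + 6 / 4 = -291963239/2166 = -134793.74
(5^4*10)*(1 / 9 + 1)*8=500000/9 = 55555.56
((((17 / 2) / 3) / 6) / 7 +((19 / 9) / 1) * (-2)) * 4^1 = -349/21 = -16.62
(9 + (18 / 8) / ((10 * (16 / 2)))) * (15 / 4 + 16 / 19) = 1008261/24320 = 41.46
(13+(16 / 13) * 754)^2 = 885481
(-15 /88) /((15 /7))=-7/88 = -0.08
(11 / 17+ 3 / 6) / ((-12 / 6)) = -39/68 = -0.57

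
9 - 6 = 3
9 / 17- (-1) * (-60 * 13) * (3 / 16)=-9909/68 = -145.72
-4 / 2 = -2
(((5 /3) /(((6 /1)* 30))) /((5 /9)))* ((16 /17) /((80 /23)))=23/5100 = 0.00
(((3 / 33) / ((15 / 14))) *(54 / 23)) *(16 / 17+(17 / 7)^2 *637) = 3219804/4301 = 748.62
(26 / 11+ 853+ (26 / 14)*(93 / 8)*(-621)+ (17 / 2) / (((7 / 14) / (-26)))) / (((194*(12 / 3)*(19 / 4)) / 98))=-56028329/162184 = -345.46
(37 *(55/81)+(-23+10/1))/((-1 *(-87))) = 982/7047 = 0.14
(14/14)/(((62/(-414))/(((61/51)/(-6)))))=1.33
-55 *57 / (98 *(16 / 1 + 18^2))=-627/6664 = -0.09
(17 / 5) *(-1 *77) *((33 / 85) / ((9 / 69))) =-19481/25 = -779.24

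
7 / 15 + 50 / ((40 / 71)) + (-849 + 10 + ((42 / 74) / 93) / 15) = -51600061/68820 = -749.78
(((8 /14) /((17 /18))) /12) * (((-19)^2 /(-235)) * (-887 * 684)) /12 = 109510794/27965 = 3915.99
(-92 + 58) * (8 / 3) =-272/3 = -90.67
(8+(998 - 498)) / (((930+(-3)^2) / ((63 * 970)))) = 10347960/313 = 33060.58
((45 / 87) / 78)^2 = 25/568516 = 0.00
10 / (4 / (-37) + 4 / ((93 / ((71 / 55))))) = -946275/4976 = -190.17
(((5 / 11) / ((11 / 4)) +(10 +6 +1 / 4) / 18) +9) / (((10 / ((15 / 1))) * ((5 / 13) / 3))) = 117.80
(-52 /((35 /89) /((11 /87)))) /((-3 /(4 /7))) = 203632/63945 = 3.18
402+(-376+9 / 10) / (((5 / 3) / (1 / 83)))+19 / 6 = 402.46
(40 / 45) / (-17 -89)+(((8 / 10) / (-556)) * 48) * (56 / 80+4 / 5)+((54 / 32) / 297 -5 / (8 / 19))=-699068659/58346640 = -11.98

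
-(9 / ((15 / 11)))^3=-35937/125 = -287.50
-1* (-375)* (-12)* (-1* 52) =234000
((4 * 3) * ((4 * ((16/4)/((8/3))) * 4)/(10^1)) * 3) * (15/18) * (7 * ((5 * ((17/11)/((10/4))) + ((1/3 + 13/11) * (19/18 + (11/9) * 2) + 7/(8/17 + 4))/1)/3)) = 1673.23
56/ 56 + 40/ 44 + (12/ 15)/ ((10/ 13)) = 811/275 = 2.95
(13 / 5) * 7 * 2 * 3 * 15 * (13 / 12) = 3549/2 = 1774.50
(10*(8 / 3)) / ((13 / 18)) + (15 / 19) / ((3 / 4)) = 9380/247 = 37.98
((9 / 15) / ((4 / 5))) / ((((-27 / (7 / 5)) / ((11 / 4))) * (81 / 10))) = -77/5832 = -0.01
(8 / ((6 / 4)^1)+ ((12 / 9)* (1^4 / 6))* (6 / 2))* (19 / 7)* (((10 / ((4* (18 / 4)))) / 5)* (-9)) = -114/7 = -16.29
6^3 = 216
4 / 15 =0.27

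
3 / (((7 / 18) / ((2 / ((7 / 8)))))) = 864/49 = 17.63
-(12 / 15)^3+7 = 811/125 = 6.49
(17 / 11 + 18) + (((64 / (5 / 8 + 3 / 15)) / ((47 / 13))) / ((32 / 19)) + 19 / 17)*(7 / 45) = 25748698/1186515 = 21.70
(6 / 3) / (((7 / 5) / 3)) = 30/7 = 4.29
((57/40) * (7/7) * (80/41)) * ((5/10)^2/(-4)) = -57/328 = -0.17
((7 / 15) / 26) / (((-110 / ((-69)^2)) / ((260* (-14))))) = 155526/55 = 2827.75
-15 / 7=-2.14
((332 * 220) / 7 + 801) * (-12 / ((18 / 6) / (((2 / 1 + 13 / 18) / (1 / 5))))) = -611698.89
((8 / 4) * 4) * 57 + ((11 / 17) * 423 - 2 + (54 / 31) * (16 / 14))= 2691851/3689 = 729.70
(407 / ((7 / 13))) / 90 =5291/630 = 8.40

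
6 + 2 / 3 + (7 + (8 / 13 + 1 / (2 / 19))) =1855/78 = 23.78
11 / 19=0.58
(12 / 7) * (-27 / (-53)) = 0.87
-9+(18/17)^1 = -135/17 = -7.94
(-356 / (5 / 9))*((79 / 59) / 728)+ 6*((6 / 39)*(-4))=-261519/53690 = -4.87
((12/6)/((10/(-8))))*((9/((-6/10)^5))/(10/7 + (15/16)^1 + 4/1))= 560000/19251 = 29.09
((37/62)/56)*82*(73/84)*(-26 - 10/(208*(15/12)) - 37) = -181504499/3791424 = -47.87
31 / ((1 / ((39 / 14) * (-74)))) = -44733/7 = -6390.43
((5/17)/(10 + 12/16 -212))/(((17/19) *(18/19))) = -722/418761 = 0.00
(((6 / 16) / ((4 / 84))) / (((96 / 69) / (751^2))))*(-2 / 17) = -817237449/2176 = -375568.68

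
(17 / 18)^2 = 289/324 = 0.89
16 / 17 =0.94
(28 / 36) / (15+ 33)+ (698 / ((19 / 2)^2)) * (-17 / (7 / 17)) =-348557927/1091664 = -319.29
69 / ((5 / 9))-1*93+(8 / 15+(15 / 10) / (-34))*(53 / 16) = 32.82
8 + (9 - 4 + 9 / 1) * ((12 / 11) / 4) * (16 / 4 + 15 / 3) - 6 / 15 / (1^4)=2308/55 = 41.96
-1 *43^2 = -1849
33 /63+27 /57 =398/399 = 1.00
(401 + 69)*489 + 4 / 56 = 3217621/14 = 229830.07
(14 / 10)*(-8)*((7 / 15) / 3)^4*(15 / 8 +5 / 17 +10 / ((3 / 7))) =-34975367/209131875 = -0.17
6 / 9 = 0.67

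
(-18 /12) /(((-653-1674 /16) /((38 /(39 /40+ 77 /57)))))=54720/1691657 = 0.03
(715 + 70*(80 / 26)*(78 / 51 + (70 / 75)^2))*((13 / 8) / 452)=2450519/553248 = 4.43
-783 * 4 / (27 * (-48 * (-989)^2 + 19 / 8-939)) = 928/375605957 = 0.00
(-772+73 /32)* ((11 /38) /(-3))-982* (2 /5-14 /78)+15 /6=-11047617/79040 = -139.77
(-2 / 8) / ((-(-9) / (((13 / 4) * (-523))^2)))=-46226401/576 = -80254.17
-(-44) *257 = 11308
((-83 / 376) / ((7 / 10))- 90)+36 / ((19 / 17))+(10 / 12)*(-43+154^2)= 491813557/25004 = 19669.40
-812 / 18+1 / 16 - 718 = -109879/144 = -763.05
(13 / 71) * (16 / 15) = 208/1065 = 0.20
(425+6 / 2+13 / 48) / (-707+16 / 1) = -20557/33168 = -0.62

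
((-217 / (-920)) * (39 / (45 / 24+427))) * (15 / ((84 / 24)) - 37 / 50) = 20553/270250 = 0.08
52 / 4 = 13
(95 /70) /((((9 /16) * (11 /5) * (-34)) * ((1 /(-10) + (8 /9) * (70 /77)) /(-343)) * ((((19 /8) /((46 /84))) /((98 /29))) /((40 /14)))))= 36064000/1036779 = 34.78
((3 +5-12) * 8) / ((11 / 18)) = -52.36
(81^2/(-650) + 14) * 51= 129489/650 = 199.21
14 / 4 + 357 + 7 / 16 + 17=6047/16 = 377.94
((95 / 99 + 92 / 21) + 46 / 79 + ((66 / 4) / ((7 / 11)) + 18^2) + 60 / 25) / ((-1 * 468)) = -196131893/256215960 = -0.77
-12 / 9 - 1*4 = -16/3 = -5.33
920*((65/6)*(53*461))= 730546700/3 = 243515566.67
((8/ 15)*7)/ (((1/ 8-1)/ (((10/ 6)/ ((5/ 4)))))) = -256/45 = -5.69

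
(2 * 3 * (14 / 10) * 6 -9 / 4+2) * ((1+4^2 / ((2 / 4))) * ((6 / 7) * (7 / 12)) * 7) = 231693/40 = 5792.32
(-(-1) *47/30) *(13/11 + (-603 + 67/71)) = -22056301/23430 = -941.37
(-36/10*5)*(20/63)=-40/7 = -5.71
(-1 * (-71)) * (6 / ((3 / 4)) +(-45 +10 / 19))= -2589.63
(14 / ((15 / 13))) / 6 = 91/45 = 2.02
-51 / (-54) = 0.94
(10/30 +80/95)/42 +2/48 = 667/9576 = 0.07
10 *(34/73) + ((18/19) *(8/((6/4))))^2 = 30.19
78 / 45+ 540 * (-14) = -113374/15 = -7558.27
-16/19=-0.84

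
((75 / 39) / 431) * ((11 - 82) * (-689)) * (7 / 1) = 658525/431 = 1527.90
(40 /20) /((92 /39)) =39/46 = 0.85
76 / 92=19/23 = 0.83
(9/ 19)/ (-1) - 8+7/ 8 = -1155/152 = -7.60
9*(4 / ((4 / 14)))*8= 1008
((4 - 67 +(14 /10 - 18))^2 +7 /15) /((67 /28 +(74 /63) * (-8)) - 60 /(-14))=-39920748/17125 = -2331.14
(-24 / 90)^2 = 16/225 = 0.07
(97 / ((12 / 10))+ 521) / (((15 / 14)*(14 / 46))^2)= 3820438/675 = 5659.91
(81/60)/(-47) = -27/940 = -0.03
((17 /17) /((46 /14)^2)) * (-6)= -0.56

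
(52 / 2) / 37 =26/37 = 0.70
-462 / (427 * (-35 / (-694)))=-45804/2135 = -21.45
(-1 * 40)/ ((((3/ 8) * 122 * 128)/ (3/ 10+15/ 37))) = -87/18056 = 0.00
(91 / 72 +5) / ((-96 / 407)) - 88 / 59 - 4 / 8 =-11642023/407808 = -28.55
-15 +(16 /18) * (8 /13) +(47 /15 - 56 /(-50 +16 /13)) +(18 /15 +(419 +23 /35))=533117332/1298115 = 410.69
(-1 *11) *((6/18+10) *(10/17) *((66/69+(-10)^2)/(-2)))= 1319670/391 = 3375.12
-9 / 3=-3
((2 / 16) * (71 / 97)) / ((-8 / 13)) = -923/6208 = -0.15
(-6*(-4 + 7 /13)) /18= 15/13 = 1.15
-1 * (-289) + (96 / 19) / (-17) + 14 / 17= 5501/19 = 289.53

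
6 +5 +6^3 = 227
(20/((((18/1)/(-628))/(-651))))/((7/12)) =778720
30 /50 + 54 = 273/5 = 54.60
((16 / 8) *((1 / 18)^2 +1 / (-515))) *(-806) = -76973/41715 = -1.85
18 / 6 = 3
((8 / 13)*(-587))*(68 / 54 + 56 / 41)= -13646576/14391 = -948.27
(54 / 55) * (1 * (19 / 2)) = 513/55 = 9.33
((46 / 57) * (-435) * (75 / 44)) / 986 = -8625/14212 = -0.61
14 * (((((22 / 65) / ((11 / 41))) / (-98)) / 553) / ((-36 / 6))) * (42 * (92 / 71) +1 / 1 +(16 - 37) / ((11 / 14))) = 918851/589533945 = 0.00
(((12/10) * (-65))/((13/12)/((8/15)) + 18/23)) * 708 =-40644864/2071 = -19625.72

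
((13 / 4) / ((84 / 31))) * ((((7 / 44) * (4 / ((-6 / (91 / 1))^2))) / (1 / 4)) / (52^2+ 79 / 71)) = 236944253/912683376 = 0.26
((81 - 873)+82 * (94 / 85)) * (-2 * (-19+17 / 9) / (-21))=2622928/2295 = 1142.89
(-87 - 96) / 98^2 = -183/9604 = -0.02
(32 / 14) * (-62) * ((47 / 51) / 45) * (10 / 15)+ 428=20534212/48195 = 426.07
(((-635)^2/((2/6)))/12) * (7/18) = 2822575/72 = 39202.43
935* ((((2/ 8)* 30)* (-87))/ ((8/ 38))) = -23183325/8 = -2897915.62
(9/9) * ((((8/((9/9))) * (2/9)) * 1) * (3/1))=16/3 = 5.33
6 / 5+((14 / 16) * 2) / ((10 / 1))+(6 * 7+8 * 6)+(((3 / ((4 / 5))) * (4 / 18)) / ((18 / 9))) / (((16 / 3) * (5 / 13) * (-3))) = 17531/192 = 91.31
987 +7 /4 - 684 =1219/4 = 304.75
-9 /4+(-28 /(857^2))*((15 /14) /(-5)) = -6610017/2937796 = -2.25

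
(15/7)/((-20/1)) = -3/28 = -0.11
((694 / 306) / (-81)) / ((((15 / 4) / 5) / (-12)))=5552/12393 = 0.45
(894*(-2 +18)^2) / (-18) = -38144/3 = -12714.67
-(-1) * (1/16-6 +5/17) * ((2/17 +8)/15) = -7061/2312 = -3.05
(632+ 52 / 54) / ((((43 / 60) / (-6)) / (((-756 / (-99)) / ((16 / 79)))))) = -94507700/473 = -199804.86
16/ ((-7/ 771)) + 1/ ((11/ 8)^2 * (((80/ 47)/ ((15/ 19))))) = -1762.04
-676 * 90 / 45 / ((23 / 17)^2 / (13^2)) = -66033032/529 = -124826.15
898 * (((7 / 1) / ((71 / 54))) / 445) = 339444/31595 = 10.74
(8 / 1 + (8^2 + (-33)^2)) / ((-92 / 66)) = -38313/46 = -832.89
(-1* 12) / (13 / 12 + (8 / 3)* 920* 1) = -144/29453 = 0.00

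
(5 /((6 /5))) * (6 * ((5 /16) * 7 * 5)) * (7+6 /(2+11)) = 424375/208 = 2040.26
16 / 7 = 2.29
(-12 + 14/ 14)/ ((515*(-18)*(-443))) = -11/4106610 = 0.00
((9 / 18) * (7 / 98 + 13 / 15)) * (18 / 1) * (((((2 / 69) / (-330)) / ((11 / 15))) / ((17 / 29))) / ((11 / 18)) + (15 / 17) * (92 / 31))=734240079/33215105 = 22.11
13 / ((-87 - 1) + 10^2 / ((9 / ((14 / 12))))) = -351/2026 = -0.17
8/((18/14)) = 56/9 = 6.22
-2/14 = -1/7 = -0.14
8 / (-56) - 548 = -3837/7 = -548.14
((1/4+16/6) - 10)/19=-0.37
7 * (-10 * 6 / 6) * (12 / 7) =-120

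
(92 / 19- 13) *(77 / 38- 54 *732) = 232807985/722 = 322448.73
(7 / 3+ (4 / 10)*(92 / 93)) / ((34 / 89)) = 37647/5270 = 7.14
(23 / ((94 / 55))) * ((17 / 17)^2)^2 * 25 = 31625/94 = 336.44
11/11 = 1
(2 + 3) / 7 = 5/7 = 0.71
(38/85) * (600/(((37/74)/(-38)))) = -346560/17 = -20385.88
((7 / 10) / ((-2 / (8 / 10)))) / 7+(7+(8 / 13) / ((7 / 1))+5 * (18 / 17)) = 477328/38675 = 12.34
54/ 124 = 27/62 = 0.44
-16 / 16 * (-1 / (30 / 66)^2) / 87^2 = 121/189225 = 0.00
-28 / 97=-0.29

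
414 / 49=8.45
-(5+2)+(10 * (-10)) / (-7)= 51/7 = 7.29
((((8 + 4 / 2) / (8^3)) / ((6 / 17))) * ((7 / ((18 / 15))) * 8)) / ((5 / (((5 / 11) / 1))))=2975/12672 = 0.23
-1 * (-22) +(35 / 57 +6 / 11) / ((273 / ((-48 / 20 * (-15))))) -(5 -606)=11851745/19019 = 623.15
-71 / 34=-2.09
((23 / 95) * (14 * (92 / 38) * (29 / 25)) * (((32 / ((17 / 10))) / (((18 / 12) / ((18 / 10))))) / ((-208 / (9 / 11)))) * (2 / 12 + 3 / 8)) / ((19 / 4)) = -15463728/160329125 = -0.10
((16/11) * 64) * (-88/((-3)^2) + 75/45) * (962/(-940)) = 17977856/23265 = 772.74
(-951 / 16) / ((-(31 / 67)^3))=286025613/476656 = 600.07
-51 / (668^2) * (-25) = 1275/446224 = 0.00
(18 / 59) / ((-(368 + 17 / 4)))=-72/87851 = 0.00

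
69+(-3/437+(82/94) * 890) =17363180/20539 = 845.38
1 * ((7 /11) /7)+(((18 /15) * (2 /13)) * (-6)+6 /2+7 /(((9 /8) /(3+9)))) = 164414/2145 = 76.65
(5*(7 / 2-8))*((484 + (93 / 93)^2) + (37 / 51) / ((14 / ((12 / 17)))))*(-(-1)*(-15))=662329575/4046 = 163699.85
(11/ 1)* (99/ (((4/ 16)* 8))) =1089/2 = 544.50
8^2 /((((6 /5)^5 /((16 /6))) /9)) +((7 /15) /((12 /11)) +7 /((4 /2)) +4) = 1012843/1620 = 625.21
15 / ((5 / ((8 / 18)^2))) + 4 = 4.59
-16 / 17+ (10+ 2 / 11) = 1728/187 = 9.24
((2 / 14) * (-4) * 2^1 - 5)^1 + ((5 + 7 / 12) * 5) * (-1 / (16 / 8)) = -20.10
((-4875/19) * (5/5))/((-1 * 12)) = 1625/76 = 21.38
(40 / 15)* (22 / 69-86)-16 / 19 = -901936/3933 = -229.33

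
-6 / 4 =-3/2 = -1.50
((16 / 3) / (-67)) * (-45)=240/67 = 3.58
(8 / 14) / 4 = 0.14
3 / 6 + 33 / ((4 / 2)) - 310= -293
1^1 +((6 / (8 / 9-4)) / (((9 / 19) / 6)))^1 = -164/7 = -23.43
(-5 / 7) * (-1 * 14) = 10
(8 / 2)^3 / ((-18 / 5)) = -160/9 = -17.78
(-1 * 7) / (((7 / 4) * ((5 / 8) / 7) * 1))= -44.80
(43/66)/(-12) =-43/792 = -0.05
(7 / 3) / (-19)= -7/57 = -0.12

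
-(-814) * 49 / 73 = 39886/73 = 546.38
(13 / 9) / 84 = 0.02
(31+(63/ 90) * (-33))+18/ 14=643/70 = 9.19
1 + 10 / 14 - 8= -44/7 = -6.29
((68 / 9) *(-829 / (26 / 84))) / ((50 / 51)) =-6708268/325 = -20640.82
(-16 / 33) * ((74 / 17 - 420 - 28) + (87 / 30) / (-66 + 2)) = 4827373/22440 = 215.12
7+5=12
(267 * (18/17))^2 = 23097636/289 = 79922.62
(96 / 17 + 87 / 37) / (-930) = -1677/194990 = -0.01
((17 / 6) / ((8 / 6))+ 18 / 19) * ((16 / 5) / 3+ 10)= 38761/1140 = 34.00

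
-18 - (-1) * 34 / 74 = -17.54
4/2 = 2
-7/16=-0.44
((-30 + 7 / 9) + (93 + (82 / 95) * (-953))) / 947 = -0.80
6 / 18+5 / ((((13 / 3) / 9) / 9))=93.79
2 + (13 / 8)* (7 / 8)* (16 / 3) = 9.58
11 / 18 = 0.61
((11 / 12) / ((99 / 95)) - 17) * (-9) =1741/12 = 145.08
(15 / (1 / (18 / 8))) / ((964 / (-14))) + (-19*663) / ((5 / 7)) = -170013837/9640 = -17636.29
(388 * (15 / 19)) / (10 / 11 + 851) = 64020/178049 = 0.36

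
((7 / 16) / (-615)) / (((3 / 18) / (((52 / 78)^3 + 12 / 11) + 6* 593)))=-3699983/243540 = -15.19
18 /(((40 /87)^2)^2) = 515607849/1280000 = 402.82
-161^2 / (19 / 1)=-25921/19 = -1364.26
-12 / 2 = -6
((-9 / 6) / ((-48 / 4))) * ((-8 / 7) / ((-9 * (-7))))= -1/441 = 0.00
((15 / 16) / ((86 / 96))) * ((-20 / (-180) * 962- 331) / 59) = -3.98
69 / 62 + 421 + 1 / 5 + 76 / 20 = 26419/62 = 426.11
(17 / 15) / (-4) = -17/60 = -0.28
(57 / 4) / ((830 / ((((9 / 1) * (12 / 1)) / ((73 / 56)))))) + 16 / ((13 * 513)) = 287865268/202037355 = 1.42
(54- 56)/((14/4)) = -4/7 = -0.57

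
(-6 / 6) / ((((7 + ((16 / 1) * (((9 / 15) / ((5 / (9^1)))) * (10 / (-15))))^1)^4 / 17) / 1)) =-0.04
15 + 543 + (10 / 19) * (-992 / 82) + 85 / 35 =3021297/5453 = 554.06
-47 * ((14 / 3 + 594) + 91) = -97243/3 = -32414.33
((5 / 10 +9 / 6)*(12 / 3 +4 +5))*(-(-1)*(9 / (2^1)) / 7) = 117/7 = 16.71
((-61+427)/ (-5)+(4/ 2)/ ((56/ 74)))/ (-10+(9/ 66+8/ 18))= 7.49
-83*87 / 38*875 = -6318375/38 = -166273.03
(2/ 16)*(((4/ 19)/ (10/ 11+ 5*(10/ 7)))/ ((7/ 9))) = 99/23560 = 0.00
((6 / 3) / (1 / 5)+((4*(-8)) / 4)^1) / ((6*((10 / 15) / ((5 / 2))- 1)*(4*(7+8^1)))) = -1/132 = -0.01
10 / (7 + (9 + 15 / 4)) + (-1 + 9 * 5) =3516/79 = 44.51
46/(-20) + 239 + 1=2377/10 = 237.70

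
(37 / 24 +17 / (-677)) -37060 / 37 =-601239163/601176 = -1000.11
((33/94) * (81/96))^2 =793881/9048064 = 0.09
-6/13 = -0.46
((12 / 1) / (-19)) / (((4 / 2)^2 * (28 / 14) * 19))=-3/722 = 0.00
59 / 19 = 3.11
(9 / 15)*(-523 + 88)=-261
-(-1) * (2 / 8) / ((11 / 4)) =1/11 = 0.09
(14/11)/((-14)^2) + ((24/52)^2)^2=228145/4398394 = 0.05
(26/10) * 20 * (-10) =-520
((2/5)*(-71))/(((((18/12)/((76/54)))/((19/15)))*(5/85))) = -3485816/6075 = -573.80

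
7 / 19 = 0.37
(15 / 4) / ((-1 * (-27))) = 5/36 = 0.14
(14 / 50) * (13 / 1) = 3.64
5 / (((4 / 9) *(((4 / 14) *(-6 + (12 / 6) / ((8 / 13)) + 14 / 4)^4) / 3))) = 1120/3 = 373.33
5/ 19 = 0.26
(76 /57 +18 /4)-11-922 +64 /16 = -5539/6 = -923.17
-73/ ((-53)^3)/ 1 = 73/148877 = 0.00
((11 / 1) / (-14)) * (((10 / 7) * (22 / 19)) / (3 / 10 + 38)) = -0.03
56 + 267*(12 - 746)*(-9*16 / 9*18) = 56441720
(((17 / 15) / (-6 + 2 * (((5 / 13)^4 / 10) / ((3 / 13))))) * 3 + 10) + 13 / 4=9998377/788420 = 12.68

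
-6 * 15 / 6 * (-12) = 180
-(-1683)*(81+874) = 1607265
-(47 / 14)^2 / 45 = -2209/8820 = -0.25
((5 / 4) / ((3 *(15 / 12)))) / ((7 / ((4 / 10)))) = 2/105 = 0.02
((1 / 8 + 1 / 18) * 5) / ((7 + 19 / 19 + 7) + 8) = 65/1656 = 0.04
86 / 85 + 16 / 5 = 358/85 = 4.21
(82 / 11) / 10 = 0.75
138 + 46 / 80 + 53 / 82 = 228323/1640 = 139.22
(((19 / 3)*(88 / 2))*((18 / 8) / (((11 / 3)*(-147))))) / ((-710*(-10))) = -57/347900 = 0.00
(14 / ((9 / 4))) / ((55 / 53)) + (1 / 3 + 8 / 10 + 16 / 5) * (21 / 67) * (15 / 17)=4056227/563805 = 7.19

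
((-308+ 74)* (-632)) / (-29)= -147888/29 = -5099.59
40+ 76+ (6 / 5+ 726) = 4216/5 = 843.20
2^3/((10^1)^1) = 4/5 = 0.80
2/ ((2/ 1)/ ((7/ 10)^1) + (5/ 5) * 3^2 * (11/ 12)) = 0.18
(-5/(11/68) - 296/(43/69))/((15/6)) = -478568/2365 = -202.35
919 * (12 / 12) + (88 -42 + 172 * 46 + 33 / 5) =44418/5 = 8883.60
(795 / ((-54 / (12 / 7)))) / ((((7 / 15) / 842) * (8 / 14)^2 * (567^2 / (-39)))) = 7251725/428652 = 16.92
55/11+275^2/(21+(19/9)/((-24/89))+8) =16357865/4573 = 3577.05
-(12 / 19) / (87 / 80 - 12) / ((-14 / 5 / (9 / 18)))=-400/38703 = -0.01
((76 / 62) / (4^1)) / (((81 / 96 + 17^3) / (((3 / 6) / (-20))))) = -38/24372665 = 0.00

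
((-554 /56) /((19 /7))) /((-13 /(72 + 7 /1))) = 22.15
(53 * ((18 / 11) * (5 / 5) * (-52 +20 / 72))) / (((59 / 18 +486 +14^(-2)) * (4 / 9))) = -195842367/9494045 = -20.63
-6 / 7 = -0.86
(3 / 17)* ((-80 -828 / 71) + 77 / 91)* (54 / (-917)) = 0.94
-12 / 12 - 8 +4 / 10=-43/5 = -8.60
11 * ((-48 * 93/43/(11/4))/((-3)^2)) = -1984/43 = -46.14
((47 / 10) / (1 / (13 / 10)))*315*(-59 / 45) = -252343/100 = -2523.43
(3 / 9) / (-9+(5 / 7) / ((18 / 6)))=-7/184 = -0.04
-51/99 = -17/33 = -0.52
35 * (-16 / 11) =-560/11 = -50.91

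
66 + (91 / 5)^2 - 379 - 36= -444/25 = -17.76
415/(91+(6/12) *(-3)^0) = 830/183 = 4.54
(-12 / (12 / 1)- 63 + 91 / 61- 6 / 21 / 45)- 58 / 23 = -28742461/441945 = -65.04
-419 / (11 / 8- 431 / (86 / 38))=144136/65039 = 2.22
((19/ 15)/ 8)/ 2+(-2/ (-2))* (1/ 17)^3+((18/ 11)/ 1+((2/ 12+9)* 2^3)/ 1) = 324470139/4323440 = 75.05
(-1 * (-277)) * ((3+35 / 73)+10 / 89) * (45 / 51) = 96961080/110449 = 877.88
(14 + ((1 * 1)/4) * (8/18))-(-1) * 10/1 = 217/9 = 24.11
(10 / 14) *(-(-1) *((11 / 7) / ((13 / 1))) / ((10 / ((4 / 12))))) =11/3822 = 0.00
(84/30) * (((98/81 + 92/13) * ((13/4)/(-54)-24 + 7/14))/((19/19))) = -155423149/284310 = -546.67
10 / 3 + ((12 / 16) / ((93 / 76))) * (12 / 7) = 4.38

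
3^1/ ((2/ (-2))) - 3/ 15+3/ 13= -193/65 = -2.97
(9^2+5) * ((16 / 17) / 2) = 688/17 = 40.47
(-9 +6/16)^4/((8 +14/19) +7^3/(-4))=-71.86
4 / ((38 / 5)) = 10/19 = 0.53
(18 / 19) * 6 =108/19 = 5.68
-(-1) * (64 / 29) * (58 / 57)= 128/57 = 2.25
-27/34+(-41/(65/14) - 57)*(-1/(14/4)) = 278687/15470 = 18.01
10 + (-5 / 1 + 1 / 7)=36/7 = 5.14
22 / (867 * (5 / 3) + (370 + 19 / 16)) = 352/29059 = 0.01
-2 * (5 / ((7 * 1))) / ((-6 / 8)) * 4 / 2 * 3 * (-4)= -320/7 = -45.71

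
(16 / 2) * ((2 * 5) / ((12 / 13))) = 260/3 = 86.67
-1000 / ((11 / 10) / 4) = -40000/11 = -3636.36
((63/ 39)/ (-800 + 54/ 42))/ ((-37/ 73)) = 10731/2689271 = 0.00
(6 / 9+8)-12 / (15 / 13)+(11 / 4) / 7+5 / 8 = -601/840 = -0.72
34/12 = 17/6 = 2.83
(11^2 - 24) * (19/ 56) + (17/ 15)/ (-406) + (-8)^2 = 2360677/24360 = 96.91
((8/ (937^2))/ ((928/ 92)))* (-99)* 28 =-63756/25461101 = 0.00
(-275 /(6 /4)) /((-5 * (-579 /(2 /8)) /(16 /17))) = -440/29529 = -0.01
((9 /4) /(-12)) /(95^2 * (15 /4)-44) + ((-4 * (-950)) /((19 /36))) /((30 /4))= 519164157/540796 = 960.00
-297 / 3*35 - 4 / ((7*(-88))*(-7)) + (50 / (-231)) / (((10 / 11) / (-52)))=-11165773/3234 = -3452.62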